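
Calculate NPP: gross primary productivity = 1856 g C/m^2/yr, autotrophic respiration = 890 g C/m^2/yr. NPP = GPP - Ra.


NPP = GPP - Ra = 1856 - 890 = 966 g C/m^2/yr

966 g C/m^2/yr


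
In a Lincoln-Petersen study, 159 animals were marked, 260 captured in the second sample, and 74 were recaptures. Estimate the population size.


N = M * C / R = 159 * 260 / 74 = 41340 / 74 = 558.65 ≈ 559

559 individuals


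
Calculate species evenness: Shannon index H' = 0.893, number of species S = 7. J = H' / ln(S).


ln(7) = 1.94591
J = H' / ln(S) = 0.893 / 1.94591 = 0.458911 ≈ 0.4589

0.4589


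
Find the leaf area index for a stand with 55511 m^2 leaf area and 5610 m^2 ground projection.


LAI = 55511 / 5610 = 9.8950 ≈ 9.90

9.90


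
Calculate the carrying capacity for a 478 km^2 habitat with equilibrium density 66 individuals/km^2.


K = 66 * 478 = 31548 individuals

31548 individuals


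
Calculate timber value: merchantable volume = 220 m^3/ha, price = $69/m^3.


Value = 220 * 69 = $15180/ha

$15180/ha


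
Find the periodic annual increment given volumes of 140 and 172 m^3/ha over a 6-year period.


PAI = (V2 - V1) / period = (172 - 140) / 6 = 32 / 6 = 5.3333 ≈ 5.33 m^3/ha/yr

5.33 m^3/ha/yr


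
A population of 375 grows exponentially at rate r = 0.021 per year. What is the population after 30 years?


r*t = 0.021 * 30 = 0.63
exp(0.63) = 1.87761
N = 375 * 1.87761 = 704.104 ≈ 704

704


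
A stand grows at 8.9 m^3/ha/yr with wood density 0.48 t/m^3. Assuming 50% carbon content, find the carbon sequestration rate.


C = 8.9 * 0.48 * 0.5 = 2.136 ≈ 2.14 t C/ha/yr

2.14 t C/ha/yr


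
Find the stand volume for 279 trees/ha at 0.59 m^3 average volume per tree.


V_stand = 279 * 0.59 = 164.61 ≈ 164.6 m^3/ha

164.6 m^3/ha


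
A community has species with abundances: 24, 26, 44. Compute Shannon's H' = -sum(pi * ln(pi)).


Total N = 24 + 26 + 44 = 94
Per-species terms:
  p = 24/94 = 0.255319; ln(p) = -1.365242; p*ln(p) = 0.255319 * (-1.365242) = -0.348572
  p = 26/94 = 0.276596; ln(p) = -1.285197; p*ln(p) = 0.276596 * (-1.285197) = -0.355480
  p = 44/94 = 0.468085; ln(p) = -0.759105; p*ln(p) = 0.468085 * (-0.759105) = -0.355326
sum(p*ln(p)) = (-0.348572) + (-0.355480) + (-0.355326) = -1.059378
H' = -(-1.059378) = 1.059378 ≈ 1.0594

1.0594


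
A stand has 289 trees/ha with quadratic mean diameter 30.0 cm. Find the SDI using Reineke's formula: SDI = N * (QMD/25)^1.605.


QMD/25 = 30.0/25 = 1.2
(1.2)^1.605 = exp(1.605 * ln(1.2)) = exp(1.605 * 0.182322) = exp(0.292627) = 1.33994
SDI = 289 * 1.33994 = 387.243 ≈ 387

387


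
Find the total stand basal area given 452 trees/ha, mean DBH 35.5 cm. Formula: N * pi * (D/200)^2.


(D/200)^2 = (35.5/200)^2 = 0.1775^2 = 0.03150625
Individual BA = 3.141593 * 0.03150625 = 0.0989798 m^2
Stand BA = 452 * 0.0989798 = 44.7389 ≈ 44.74 m^2/ha

44.74 m^2/ha


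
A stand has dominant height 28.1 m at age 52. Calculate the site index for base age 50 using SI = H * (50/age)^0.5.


50/52 = 0.961538
(0.961538)^0.5 = 0.980580
SI = 28.1 * 0.980580 = 27.5543 ≈ 27.6 m

27.6 m


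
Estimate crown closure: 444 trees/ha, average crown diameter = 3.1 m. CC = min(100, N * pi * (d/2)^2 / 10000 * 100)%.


(d/2)^2 = (3.1/2)^2 = 1.55^2 = 2.4025
Crown area = 3.141593 * 2.4025 = 7.54768 m^2
N * area / 10000 * 100 = 444 * 7.54768 / 10000 * 100 = 33.5117
CC = min(100, 33.5117) = 33.5117 ≈ 33.5%

33.5%


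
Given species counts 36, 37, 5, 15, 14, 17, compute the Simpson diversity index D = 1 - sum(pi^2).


Total N = 36 + 37 + 5 + 15 + 14 + 17 = 124
Per-species terms:
  p = 36/124 = 0.290323; p^2 = 0.290323^2 = 0.084287
  p = 37/124 = 0.298387; p^2 = 0.298387^2 = 0.089035
  p = 5/124 = 0.040323; p^2 = 0.040323^2 = 0.001626
  p = 15/124 = 0.120968; p^2 = 0.120968^2 = 0.014633
  p = 14/124 = 0.112903; p^2 = 0.112903^2 = 0.012747
  p = 17/124 = 0.137097; p^2 = 0.137097^2 = 0.018796
sum(p^2) = 0.084287 + 0.089035 + 0.001626 + 0.014633 + 0.012747 + 0.018796 = 0.221124
D = 1 - 0.221124 = 0.778876 ≈ 0.7789

0.7789


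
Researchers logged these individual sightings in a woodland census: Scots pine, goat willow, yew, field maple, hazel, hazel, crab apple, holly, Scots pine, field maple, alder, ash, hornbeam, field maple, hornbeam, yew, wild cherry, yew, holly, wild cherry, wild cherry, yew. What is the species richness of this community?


Total individuals logged = 22
Distinct species (count of individuals): Scots pine (2), goat willow (1), yew (4), field maple (3), hazel (2), crab apple (1), holly (2), alder (1), ash (1), hornbeam (2), wild cherry (3)
Species richness = number of distinct species = 11

11


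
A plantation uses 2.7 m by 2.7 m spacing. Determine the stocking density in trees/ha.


N = 10000 / 2.7^2 = 10000 / 7.29 = 1371.74 ≈ 1372 trees/ha

1372 trees/ha


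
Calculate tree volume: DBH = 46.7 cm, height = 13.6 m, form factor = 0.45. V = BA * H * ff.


(D/200)^2 = (46.7/200)^2 = 0.2335^2 = 0.05452225
BA = 3.141593 * 0.05452225 = 0.171287 m^2
V = 0.171287 * 13.6 * 0.45 = 1.04828 ≈ 1.048 m^3

1.048 m^3


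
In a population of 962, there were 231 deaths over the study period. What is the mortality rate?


Mortality rate = 231 / 962 = 0.240125 ≈ 0.2401

0.2401


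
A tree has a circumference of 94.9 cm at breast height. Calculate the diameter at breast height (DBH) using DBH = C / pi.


DBH = C / pi = 94.9 / 3.141593 = 30.2076 ≈ 30.21 cm

30.21 cm


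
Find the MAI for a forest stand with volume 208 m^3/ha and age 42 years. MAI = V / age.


MAI = 208 / 42 = 4.9524 ≈ 4.95 m^3/ha/yr

4.95 m^3/ha/yr


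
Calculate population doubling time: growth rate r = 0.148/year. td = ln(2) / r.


td = ln(2) / 0.148 = 0.693147 / 0.148 = 4.68343 ≈ 4.7 years

4.7 years


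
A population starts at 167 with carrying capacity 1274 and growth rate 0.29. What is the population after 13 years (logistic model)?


(K - N0)/N0 = (1274 - 167)/167 = 1107/167 = 6.62874
r*t = 0.29 * 13 = 3.77; exp(-3.77) = 0.0230521
6.62874 * 0.0230521 = 0.152806
1 + 0.152806 = 1.15281
N = 1274 / 1.15281 = 1105.13 ≈ 1105

1105


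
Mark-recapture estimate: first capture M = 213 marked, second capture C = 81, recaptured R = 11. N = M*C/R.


N = M * C / R = 213 * 81 / 11 = 17253 / 11 = 1568.45 ≈ 1568

1568 individuals


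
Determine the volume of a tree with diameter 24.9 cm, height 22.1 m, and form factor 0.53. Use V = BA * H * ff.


(D/200)^2 = (24.9/200)^2 = 0.1245^2 = 0.01550025
BA = 3.141593 * 0.01550025 = 0.0486955 m^2
V = 0.0486955 * 22.1 * 0.53 = 0.570370 ≈ 0.570 m^3

0.570 m^3


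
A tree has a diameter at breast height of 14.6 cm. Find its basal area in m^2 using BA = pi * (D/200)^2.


D/200 = 14.6/200 = 0.073 m
(D/200)^2 = 0.073^2 = 0.005329
BA = 3.141593 * 0.005329 = 0.0167415 ≈ 0.0167 m^2

0.0167 m^2


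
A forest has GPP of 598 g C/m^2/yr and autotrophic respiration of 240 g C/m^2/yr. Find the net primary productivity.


NPP = GPP - Ra = 598 - 240 = 358 g C/m^2/yr

358 g C/m^2/yr


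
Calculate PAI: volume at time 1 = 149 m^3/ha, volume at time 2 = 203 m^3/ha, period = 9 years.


PAI = (V2 - V1) / period = (203 - 149) / 9 = 54 / 9 = 6.00 m^3/ha/yr

6.00 m^3/ha/yr


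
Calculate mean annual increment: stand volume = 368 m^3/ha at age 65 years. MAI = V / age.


MAI = 368 / 65 = 5.6615 ≈ 5.66 m^3/ha/yr

5.66 m^3/ha/yr


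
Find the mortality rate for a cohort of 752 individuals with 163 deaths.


Mortality rate = 163 / 752 = 0.216755 ≈ 0.2168

0.2168


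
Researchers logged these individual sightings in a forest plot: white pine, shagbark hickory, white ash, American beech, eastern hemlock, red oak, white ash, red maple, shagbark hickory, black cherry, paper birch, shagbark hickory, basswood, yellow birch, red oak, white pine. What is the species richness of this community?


Total individuals logged = 16
Distinct species (count of individuals): white pine (2), shagbark hickory (3), white ash (2), American beech (1), eastern hemlock (1), red oak (2), red maple (1), black cherry (1), paper birch (1), basswood (1), yellow birch (1)
Species richness = number of distinct species = 11

11


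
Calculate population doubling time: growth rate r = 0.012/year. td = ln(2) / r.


td = ln(2) / 0.012 = 0.693147 / 0.012 = 57.7623 ≈ 57.8 years

57.8 years


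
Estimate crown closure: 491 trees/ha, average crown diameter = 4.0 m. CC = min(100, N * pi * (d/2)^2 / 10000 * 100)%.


(d/2)^2 = (4.0/2)^2 = 2^2 = 4
Crown area = 3.141593 * 4 = 12.5664 m^2
N * area / 10000 * 100 = 491 * 12.5664 / 10000 * 100 = 61.7010
CC = min(100, 61.7010) = 61.7010 ≈ 61.7%

61.7%


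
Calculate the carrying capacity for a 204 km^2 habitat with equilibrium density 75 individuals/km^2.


K = 75 * 204 = 15300 individuals

15300 individuals


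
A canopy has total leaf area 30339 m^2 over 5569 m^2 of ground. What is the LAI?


LAI = 30339 / 5569 = 5.4478 ≈ 5.45

5.45


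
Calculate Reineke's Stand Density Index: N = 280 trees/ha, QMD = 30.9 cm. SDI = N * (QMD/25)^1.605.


QMD/25 = 30.9/25 = 1.236
(1.236)^1.605 = exp(1.605 * ln(1.236)) = exp(1.605 * 0.211880) = exp(0.340067) = 1.40504
SDI = 280 * 1.40504 = 393.411 ≈ 393

393


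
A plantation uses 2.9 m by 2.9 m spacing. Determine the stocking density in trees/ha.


N = 10000 / 2.9^2 = 10000 / 8.41 = 1189.06 ≈ 1189 trees/ha

1189 trees/ha


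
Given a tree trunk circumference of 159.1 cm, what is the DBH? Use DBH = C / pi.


DBH = C / pi = 159.1 / 3.141593 = 50.6431 ≈ 50.64 cm

50.64 cm


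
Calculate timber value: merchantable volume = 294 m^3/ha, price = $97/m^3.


Value = 294 * 97 = $28518/ha

$28518/ha


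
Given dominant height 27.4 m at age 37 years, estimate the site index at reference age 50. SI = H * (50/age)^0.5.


50/37 = 1.35135
(1.35135)^0.5 = 1.16248
SI = 27.4 * 1.16248 = 31.8520 ≈ 31.9 m

31.9 m


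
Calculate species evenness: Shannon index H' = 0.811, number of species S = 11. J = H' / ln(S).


ln(11) = 2.39790
J = H' / ln(S) = 0.811 / 2.39790 = 0.338213 ≈ 0.3382

0.3382


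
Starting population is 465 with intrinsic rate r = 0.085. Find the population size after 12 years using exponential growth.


r*t = 0.085 * 12 = 1.02
exp(1.02) = 2.77319
N = 465 * 2.77319 = 1289.53 ≈ 1290

1290


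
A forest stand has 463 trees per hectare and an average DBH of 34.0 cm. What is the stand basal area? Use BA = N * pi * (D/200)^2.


(D/200)^2 = (34.0/200)^2 = 0.17^2 = 0.0289
Individual BA = 3.141593 * 0.0289 = 0.0907920 m^2
Stand BA = 463 * 0.0907920 = 42.0367 ≈ 42.04 m^2/ha

42.04 m^2/ha


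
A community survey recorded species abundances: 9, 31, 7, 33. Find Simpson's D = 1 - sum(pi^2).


Total N = 9 + 31 + 7 + 33 = 80
Per-species terms:
  p = 9/80 = 0.112500; p^2 = 0.112500^2 = 0.012656
  p = 31/80 = 0.387500; p^2 = 0.387500^2 = 0.150156
  p = 7/80 = 0.087500; p^2 = 0.087500^2 = 0.007656
  p = 33/80 = 0.412500; p^2 = 0.412500^2 = 0.170156
sum(p^2) = 0.012656 + 0.150156 + 0.007656 + 0.170156 = 0.340624
D = 1 - 0.340624 = 0.659376 ≈ 0.6594

0.6594


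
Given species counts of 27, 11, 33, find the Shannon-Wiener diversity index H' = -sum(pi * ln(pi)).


Total N = 27 + 11 + 33 = 71
Per-species terms:
  p = 27/71 = 0.380282; ln(p) = -0.966842; p*ln(p) = 0.380282 * (-0.966842) = -0.367673
  p = 11/71 = 0.154930; ln(p) = -1.864782; p*ln(p) = 0.154930 * (-1.864782) = -0.288911
  p = 33/71 = 0.464789; ln(p) = -0.766172; p*ln(p) = 0.464789 * (-0.766172) = -0.356108
sum(p*ln(p)) = (-0.367673) + (-0.288911) + (-0.356108) = -1.012692
H' = -(-1.012692) = 1.012692 ≈ 1.0127

1.0127


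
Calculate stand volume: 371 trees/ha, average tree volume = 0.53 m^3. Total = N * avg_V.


V_stand = 371 * 0.53 = 196.63 ≈ 196.6 m^3/ha

196.6 m^3/ha


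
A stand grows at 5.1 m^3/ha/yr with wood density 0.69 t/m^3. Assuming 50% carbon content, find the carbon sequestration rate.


C = 5.1 * 0.69 * 0.5 = 1.7595 ≈ 1.76 t C/ha/yr

1.76 t C/ha/yr


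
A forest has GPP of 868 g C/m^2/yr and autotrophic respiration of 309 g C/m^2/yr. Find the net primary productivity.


NPP = GPP - Ra = 868 - 309 = 559 g C/m^2/yr

559 g C/m^2/yr


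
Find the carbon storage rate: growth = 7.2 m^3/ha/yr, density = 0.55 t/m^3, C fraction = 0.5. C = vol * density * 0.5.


C = 7.2 * 0.55 * 0.5 = 1.98 t C/ha/yr

1.98 t C/ha/yr


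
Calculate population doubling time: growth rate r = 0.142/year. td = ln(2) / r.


td = ln(2) / 0.142 = 0.693147 / 0.142 = 4.88132 ≈ 4.9 years

4.9 years


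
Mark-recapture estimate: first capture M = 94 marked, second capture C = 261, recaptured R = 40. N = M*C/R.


N = M * C / R = 94 * 261 / 40 = 24534 / 40 = 613.35 ≈ 613

613 individuals


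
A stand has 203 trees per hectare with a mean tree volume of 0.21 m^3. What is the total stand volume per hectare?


V_stand = 203 * 0.21 = 42.63 ≈ 42.6 m^3/ha

42.6 m^3/ha


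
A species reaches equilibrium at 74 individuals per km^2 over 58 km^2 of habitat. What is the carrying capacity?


K = 74 * 58 = 4292 individuals

4292 individuals


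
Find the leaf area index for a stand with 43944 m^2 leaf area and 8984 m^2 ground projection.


LAI = 43944 / 8984 = 4.8914 ≈ 4.89

4.89


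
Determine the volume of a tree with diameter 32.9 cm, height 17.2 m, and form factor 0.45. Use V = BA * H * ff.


(D/200)^2 = (32.9/200)^2 = 0.1645^2 = 0.02706025
BA = 3.141593 * 0.02706025 = 0.0850123 m^2
V = 0.0850123 * 17.2 * 0.45 = 0.657995 ≈ 0.658 m^3

0.658 m^3


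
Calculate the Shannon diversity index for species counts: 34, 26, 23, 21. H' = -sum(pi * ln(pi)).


Total N = 34 + 26 + 23 + 21 = 104
Per-species terms:
  p = 34/104 = 0.326923; ln(p) = -1.118031; p*ln(p) = 0.326923 * (-1.118031) = -0.365510
  p = 26/104 = 0.250000; ln(p) = -1.386294; p*ln(p) = 0.250000 * (-1.386294) = -0.346574
  p = 23/104 = 0.221154; ln(p) = -1.508896; p*ln(p) = 0.221154 * (-1.508896) = -0.333698
  p = 21/104 = 0.201923; ln(p) = -1.599869; p*ln(p) = 0.201923 * (-1.599869) = -0.323050
sum(p*ln(p)) = (-0.365510) + (-0.346574) + (-0.333698) + (-0.323050) = -1.368832
H' = -(-1.368832) = 1.368832 ≈ 1.3688

1.3688


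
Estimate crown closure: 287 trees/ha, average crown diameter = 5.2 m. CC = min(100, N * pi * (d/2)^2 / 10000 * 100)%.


(d/2)^2 = (5.2/2)^2 = 2.6^2 = 6.76
Crown area = 3.141593 * 6.76 = 21.2372 m^2
N * area / 10000 * 100 = 287 * 21.2372 / 10000 * 100 = 60.9508
CC = min(100, 60.9508) = 60.9508 ≈ 61.0%

61.0%


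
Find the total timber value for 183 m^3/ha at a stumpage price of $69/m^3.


Value = 183 * 69 = $12627/ha

$12627/ha


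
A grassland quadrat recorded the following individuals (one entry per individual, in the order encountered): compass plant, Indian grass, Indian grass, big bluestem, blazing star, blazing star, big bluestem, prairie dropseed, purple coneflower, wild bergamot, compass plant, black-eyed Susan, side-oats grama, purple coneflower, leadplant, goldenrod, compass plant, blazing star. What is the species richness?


Total individuals logged = 18
Distinct species (count of individuals): compass plant (3), Indian grass (2), big bluestem (2), blazing star (3), prairie dropseed (1), purple coneflower (2), wild bergamot (1), black-eyed Susan (1), side-oats grama (1), leadplant (1), goldenrod (1)
Species richness = number of distinct species = 11

11


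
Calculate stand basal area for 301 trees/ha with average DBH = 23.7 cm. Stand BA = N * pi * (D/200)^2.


(D/200)^2 = (23.7/200)^2 = 0.1185^2 = 0.01404225
Individual BA = 3.141593 * 0.01404225 = 0.0441150 m^2
Stand BA = 301 * 0.0441150 = 13.2786 ≈ 13.28 m^2/ha

13.28 m^2/ha


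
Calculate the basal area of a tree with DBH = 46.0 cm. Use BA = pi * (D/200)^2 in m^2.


D/200 = 46.0/200 = 0.23 m
(D/200)^2 = 0.23^2 = 0.0529
BA = 3.141593 * 0.0529 = 0.166190 ≈ 0.1662 m^2

0.1662 m^2


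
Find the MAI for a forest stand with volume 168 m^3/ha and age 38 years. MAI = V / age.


MAI = 168 / 38 = 4.4211 ≈ 4.42 m^3/ha/yr

4.42 m^3/ha/yr


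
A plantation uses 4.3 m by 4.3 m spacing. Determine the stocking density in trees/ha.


N = 10000 / 4.3^2 = 10000 / 18.49 = 540.833 ≈ 541 trees/ha

541 trees/ha


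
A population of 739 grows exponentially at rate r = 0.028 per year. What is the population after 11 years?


r*t = 0.028 * 11 = 0.308
exp(0.308) = 1.36070
N = 739 * 1.36070 = 1005.56 ≈ 1006

1006


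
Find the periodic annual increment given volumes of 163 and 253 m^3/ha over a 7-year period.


PAI = (V2 - V1) / period = (253 - 163) / 7 = 90 / 7 = 12.8571 ≈ 12.86 m^3/ha/yr

12.86 m^3/ha/yr


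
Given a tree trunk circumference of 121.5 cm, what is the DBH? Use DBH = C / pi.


DBH = C / pi = 121.5 / 3.141593 = 38.6746 ≈ 38.67 cm

38.67 cm


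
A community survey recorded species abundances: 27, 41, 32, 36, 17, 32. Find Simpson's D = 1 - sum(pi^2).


Total N = 27 + 41 + 32 + 36 + 17 + 32 = 185
Per-species terms:
  p = 27/185 = 0.145946; p^2 = 0.145946^2 = 0.021300
  p = 41/185 = 0.221622; p^2 = 0.221622^2 = 0.049116
  p = 32/185 = 0.172973; p^2 = 0.172973^2 = 0.029920
  p = 36/185 = 0.194595; p^2 = 0.194595^2 = 0.037867
  p = 17/185 = 0.091892; p^2 = 0.091892^2 = 0.008444
  p = 32/185 = 0.172973; p^2 = 0.172973^2 = 0.029920
sum(p^2) = 0.021300 + 0.049116 + 0.029920 + 0.037867 + 0.008444 + 0.029920 = 0.176567
D = 1 - 0.176567 = 0.823433 ≈ 0.8234

0.8234


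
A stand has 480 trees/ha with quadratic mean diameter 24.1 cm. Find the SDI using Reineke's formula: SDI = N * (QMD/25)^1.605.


QMD/25 = 24.1/25 = 0.964
(0.964)^1.605 = exp(1.605 * ln(0.964)) = exp(1.605 * (-0.0366640)) = exp(-0.0588457) = 0.942852
SDI = 480 * 0.942852 = 452.569 ≈ 453

453


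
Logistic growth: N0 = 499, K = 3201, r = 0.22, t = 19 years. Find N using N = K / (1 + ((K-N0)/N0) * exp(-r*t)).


(K - N0)/N0 = (3201 - 499)/499 = 2702/499 = 5.41483
r*t = 0.22 * 19 = 4.18; exp(-4.18) = 0.0152985
5.41483 * 0.0152985 = 0.0828388
1 + 0.0828388 = 1.08284
N = 3201 / 1.08284 = 2956.12 ≈ 2956

2956


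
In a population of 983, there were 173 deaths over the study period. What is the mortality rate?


Mortality rate = 173 / 983 = 0.175992 ≈ 0.1760

0.1760


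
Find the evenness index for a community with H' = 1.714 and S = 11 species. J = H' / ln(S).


ln(11) = 2.39790
J = H' / ln(S) = 1.714 / 2.39790 = 0.714792 ≈ 0.7148

0.7148


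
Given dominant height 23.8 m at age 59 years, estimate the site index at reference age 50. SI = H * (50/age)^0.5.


50/59 = 0.847458
(0.847458)^0.5 = 0.920575
SI = 23.8 * 0.920575 = 21.9097 ≈ 21.9 m

21.9 m


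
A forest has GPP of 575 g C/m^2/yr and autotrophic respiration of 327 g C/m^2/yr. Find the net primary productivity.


NPP = GPP - Ra = 575 - 327 = 248 g C/m^2/yr

248 g C/m^2/yr


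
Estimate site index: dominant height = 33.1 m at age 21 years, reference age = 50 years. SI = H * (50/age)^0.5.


50/21 = 2.38095
(2.38095)^0.5 = 1.54303
SI = 33.1 * 1.54303 = 51.0743 ≈ 51.1 m

51.1 m


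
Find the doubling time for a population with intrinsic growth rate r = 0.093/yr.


td = ln(2) / 0.093 = 0.693147 / 0.093 = 7.45319 ≈ 7.5 years

7.5 years


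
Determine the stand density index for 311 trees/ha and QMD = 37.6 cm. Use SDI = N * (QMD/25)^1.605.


QMD/25 = 37.6/25 = 1.504
(1.504)^1.605 = exp(1.605 * ln(1.504)) = exp(1.605 * 0.408128) = exp(0.655045) = 1.92523
SDI = 311 * 1.92523 = 598.747 ≈ 599

599


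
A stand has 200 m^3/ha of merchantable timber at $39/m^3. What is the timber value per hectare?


Value = 200 * 39 = $7800/ha

$7800/ha


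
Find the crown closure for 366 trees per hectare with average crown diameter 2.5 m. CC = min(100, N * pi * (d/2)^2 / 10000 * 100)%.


(d/2)^2 = (2.5/2)^2 = 1.25^2 = 1.5625
Crown area = 3.141593 * 1.5625 = 4.90874 m^2
N * area / 10000 * 100 = 366 * 4.90874 / 10000 * 100 = 17.9660
CC = min(100, 17.9660) = 17.9660 ≈ 18.0%

18.0%


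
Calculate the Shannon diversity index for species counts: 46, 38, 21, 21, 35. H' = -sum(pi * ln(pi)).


Total N = 46 + 38 + 21 + 21 + 35 = 161
Per-species terms:
  p = 46/161 = 0.285714; ln(p) = -1.252764; p*ln(p) = 0.285714 * (-1.252764) = -0.357932
  p = 38/161 = 0.236025; ln(p) = -1.443818; p*ln(p) = 0.236025 * (-1.443818) = -0.340777
  p = 21/161 = 0.130435; ln(p) = -2.036880; p*ln(p) = 0.130435 * (-2.036880) = -0.265680
  p = 21/161 = 0.130435; ln(p) = -2.036880; p*ln(p) = 0.130435 * (-2.036880) = -0.265680
  p = 35/161 = 0.217391; ln(p) = -1.526058; p*ln(p) = 0.217391 * (-1.526058) = -0.331751
sum(p*ln(p)) = (-0.357932) + (-0.340777) + (-0.265680) + (-0.265680) + (-0.331751) = -1.561820
H' = -(-1.561820) = 1.561820 ≈ 1.5618

1.5618


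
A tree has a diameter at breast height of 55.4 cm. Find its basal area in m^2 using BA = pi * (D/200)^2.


D/200 = 55.4/200 = 0.277 m
(D/200)^2 = 0.277^2 = 0.076729
BA = 3.141593 * 0.076729 = 0.241051 ≈ 0.2411 m^2

0.2411 m^2


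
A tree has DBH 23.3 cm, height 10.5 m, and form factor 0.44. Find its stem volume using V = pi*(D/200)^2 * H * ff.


(D/200)^2 = (23.3/200)^2 = 0.1165^2 = 0.01357225
BA = 3.141593 * 0.01357225 = 0.0426385 m^2
V = 0.0426385 * 10.5 * 0.44 = 0.196990 ≈ 0.197 m^3

0.197 m^3


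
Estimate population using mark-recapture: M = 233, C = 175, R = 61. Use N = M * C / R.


N = M * C / R = 233 * 175 / 61 = 40775 / 61 = 668.44 ≈ 668

668 individuals


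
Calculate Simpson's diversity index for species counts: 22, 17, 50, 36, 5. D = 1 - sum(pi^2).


Total N = 22 + 17 + 50 + 36 + 5 = 130
Per-species terms:
  p = 22/130 = 0.169231; p^2 = 0.169231^2 = 0.028639
  p = 17/130 = 0.130769; p^2 = 0.130769^2 = 0.017101
  p = 50/130 = 0.384615; p^2 = 0.384615^2 = 0.147929
  p = 36/130 = 0.276923; p^2 = 0.276923^2 = 0.076686
  p = 5/130 = 0.038462; p^2 = 0.038462^2 = 0.001479
sum(p^2) = 0.028639 + 0.017101 + 0.147929 + 0.076686 + 0.001479 = 0.271834
D = 1 - 0.271834 = 0.728166 ≈ 0.7282

0.7282


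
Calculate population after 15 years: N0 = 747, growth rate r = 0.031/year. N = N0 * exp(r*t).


r*t = 0.031 * 15 = 0.465
exp(0.465) = 1.59201
N = 747 * 1.59201 = 1189.23 ≈ 1189

1189


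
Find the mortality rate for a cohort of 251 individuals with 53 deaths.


Mortality rate = 53 / 251 = 0.211155 ≈ 0.2112

0.2112


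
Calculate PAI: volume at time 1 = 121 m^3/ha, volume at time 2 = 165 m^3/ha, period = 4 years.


PAI = (V2 - V1) / period = (165 - 121) / 4 = 44 / 4 = 11.00 m^3/ha/yr

11.00 m^3/ha/yr


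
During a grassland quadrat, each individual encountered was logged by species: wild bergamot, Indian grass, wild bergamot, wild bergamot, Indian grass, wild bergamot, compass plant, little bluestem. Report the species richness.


Total individuals logged = 8
Distinct species (count of individuals): wild bergamot (4), Indian grass (2), compass plant (1), little bluestem (1)
Species richness = number of distinct species = 4

4


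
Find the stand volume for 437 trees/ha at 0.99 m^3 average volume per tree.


V_stand = 437 * 0.99 = 432.63 ≈ 432.6 m^3/ha

432.6 m^3/ha


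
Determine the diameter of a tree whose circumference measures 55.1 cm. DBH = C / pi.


DBH = C / pi = 55.1 / 3.141593 = 17.5389 ≈ 17.54 cm

17.54 cm


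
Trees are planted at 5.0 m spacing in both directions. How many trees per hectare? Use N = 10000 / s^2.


N = 10000 / 5.0^2 = 10000 / 25 = 400.000 ≈ 400 trees/ha

400 trees/ha


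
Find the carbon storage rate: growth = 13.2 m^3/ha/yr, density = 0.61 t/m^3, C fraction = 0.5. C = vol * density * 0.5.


C = 13.2 * 0.61 * 0.5 = 4.026 ≈ 4.03 t C/ha/yr

4.03 t C/ha/yr


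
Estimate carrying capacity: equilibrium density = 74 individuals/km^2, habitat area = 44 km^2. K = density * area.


K = 74 * 44 = 3256 individuals

3256 individuals


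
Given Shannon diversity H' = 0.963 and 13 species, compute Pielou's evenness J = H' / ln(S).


ln(13) = 2.56495
J = H' / ln(S) = 0.963 / 2.56495 = 0.375446 ≈ 0.3754

0.3754


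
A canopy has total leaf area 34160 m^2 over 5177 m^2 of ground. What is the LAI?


LAI = 34160 / 5177 = 6.5984 ≈ 6.60

6.60


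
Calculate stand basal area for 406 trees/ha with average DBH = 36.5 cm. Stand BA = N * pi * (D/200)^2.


(D/200)^2 = (36.5/200)^2 = 0.1825^2 = 0.03330625
Individual BA = 3.141593 * 0.03330625 = 0.104635 m^2
Stand BA = 406 * 0.104635 = 42.4818 ≈ 42.48 m^2/ha

42.48 m^2/ha


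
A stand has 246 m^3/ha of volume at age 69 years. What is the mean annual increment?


MAI = 246 / 69 = 3.5652 ≈ 3.57 m^3/ha/yr

3.57 m^3/ha/yr


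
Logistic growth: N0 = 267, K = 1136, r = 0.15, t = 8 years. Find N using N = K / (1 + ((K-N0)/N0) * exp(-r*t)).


(K - N0)/N0 = (1136 - 267)/267 = 869/267 = 3.25468
r*t = 0.15 * 8 = 1.2; exp(-1.2) = 0.301194
3.25468 * 0.301194 = 0.980290
1 + 0.980290 = 1.98029
N = 1136 / 1.98029 = 573.653 ≈ 574

574


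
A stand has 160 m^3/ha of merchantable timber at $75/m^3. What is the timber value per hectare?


Value = 160 * 75 = $12000/ha

$12000/ha


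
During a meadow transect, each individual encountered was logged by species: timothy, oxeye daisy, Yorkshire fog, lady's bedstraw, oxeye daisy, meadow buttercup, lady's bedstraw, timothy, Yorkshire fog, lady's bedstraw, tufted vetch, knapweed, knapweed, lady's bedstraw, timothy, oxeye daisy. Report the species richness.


Total individuals logged = 16
Distinct species (count of individuals): timothy (3), oxeye daisy (3), Yorkshire fog (2), lady's bedstraw (4), meadow buttercup (1), tufted vetch (1), knapweed (2)
Species richness = number of distinct species = 7

7


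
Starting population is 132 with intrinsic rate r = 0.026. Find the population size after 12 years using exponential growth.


r*t = 0.026 * 12 = 0.312
exp(0.312) = 1.36615
N = 132 * 1.36615 = 180.332 ≈ 180

180


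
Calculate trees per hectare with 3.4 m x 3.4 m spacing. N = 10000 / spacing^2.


N = 10000 / 3.4^2 = 10000 / 11.56 = 865.052 ≈ 865 trees/ha

865 trees/ha


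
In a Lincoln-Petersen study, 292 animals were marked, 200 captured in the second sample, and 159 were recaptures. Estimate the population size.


N = M * C / R = 292 * 200 / 159 = 58400 / 159 = 367.30 ≈ 367

367 individuals


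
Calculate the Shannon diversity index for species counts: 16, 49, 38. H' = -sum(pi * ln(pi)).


Total N = 16 + 49 + 38 = 103
Per-species terms:
  p = 16/103 = 0.155340; ln(p) = -1.862139; p*ln(p) = 0.155340 * (-1.862139) = -0.289265
  p = 49/103 = 0.475728; ln(p) = -0.742909; p*ln(p) = 0.475728 * (-0.742909) = -0.353423
  p = 38/103 = 0.368932; ln(p) = -0.997143; p*ln(p) = 0.368932 * (-0.997143) = -0.367878
sum(p*ln(p)) = (-0.289265) + (-0.353423) + (-0.367878) = -1.010566
H' = -(-1.010566) = 1.010566 ≈ 1.0106

1.0106


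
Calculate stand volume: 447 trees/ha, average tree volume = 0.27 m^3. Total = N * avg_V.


V_stand = 447 * 0.27 = 120.69 ≈ 120.7 m^3/ha

120.7 m^3/ha


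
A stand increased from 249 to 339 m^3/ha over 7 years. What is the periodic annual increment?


PAI = (V2 - V1) / period = (339 - 249) / 7 = 90 / 7 = 12.8571 ≈ 12.86 m^3/ha/yr

12.86 m^3/ha/yr


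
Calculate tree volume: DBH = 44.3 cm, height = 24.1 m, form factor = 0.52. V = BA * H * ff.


(D/200)^2 = (44.3/200)^2 = 0.2215^2 = 0.04906225
BA = 3.141593 * 0.04906225 = 0.154134 m^2
V = 0.154134 * 24.1 * 0.52 = 1.93161 ≈ 1.932 m^3

1.932 m^3


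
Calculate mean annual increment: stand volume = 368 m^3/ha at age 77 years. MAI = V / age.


MAI = 368 / 77 = 4.7792 ≈ 4.78 m^3/ha/yr

4.78 m^3/ha/yr


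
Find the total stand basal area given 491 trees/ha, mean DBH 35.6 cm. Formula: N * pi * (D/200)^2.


(D/200)^2 = (35.6/200)^2 = 0.178^2 = 0.031684
Individual BA = 3.141593 * 0.031684 = 0.0995382 m^2
Stand BA = 491 * 0.0995382 = 48.8733 ≈ 48.87 m^2/ha

48.87 m^2/ha


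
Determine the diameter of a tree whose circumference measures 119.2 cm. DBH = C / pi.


DBH = C / pi = 119.2 / 3.141593 = 37.9425 ≈ 37.94 cm

37.94 cm


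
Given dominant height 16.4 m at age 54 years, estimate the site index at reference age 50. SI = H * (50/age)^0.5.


50/54 = 0.925926
(0.925926)^0.5 = 0.962250
SI = 16.4 * 0.962250 = 15.7809 ≈ 15.8 m

15.8 m


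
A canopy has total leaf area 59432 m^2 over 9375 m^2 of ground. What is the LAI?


LAI = 59432 / 9375 = 6.3394 ≈ 6.34

6.34


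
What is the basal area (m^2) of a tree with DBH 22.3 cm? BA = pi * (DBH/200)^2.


D/200 = 22.3/200 = 0.1115 m
(D/200)^2 = 0.1115^2 = 0.01243225
BA = 3.141593 * 0.01243225 = 0.0390571 ≈ 0.0391 m^2

0.0391 m^2


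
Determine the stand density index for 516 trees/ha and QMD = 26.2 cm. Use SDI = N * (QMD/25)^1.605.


QMD/25 = 26.2/25 = 1.048
(1.048)^1.605 = exp(1.605 * ln(1.048)) = exp(1.605 * 0.0468836) = exp(0.0752482) = 1.07815
SDI = 516 * 1.07815 = 556.325 ≈ 556

556


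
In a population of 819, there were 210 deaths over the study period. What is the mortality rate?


Mortality rate = 210 / 819 = 0.256410 ≈ 0.2564

0.2564


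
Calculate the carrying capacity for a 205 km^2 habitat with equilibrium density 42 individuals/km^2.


K = 42 * 205 = 8610 individuals

8610 individuals


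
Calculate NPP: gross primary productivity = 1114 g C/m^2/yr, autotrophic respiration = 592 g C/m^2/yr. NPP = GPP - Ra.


NPP = GPP - Ra = 1114 - 592 = 522 g C/m^2/yr

522 g C/m^2/yr


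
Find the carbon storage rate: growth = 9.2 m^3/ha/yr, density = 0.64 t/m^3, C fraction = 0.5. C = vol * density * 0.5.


C = 9.2 * 0.64 * 0.5 = 2.944 ≈ 2.94 t C/ha/yr

2.94 t C/ha/yr


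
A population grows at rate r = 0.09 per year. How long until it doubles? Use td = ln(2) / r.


td = ln(2) / 0.09 = 0.693147 / 0.09 = 7.70163 ≈ 7.7 years

7.7 years


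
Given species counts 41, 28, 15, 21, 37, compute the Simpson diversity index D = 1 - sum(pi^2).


Total N = 41 + 28 + 15 + 21 + 37 = 142
Per-species terms:
  p = 41/142 = 0.288732; p^2 = 0.288732^2 = 0.083366
  p = 28/142 = 0.197183; p^2 = 0.197183^2 = 0.038881
  p = 15/142 = 0.105634; p^2 = 0.105634^2 = 0.011159
  p = 21/142 = 0.147887; p^2 = 0.147887^2 = 0.021871
  p = 37/142 = 0.260563; p^2 = 0.260563^2 = 0.067893
sum(p^2) = 0.083366 + 0.038881 + 0.011159 + 0.021871 + 0.067893 = 0.223170
D = 1 - 0.223170 = 0.776830 ≈ 0.7768

0.7768


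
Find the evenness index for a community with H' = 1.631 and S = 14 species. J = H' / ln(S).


ln(14) = 2.63906
J = H' / ln(S) = 1.631 / 2.63906 = 0.618023 ≈ 0.6180

0.6180


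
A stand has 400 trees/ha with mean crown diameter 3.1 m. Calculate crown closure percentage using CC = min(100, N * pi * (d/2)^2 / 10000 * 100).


(d/2)^2 = (3.1/2)^2 = 1.55^2 = 2.4025
Crown area = 3.141593 * 2.4025 = 7.54768 m^2
N * area / 10000 * 100 = 400 * 7.54768 / 10000 * 100 = 30.1907
CC = min(100, 30.1907) = 30.1907 ≈ 30.2%

30.2%


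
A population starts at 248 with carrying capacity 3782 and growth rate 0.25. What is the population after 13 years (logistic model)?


(K - N0)/N0 = (3782 - 248)/248 = 3534/248 = 14.2500
r*t = 0.25 * 13 = 3.25; exp(-3.25) = 0.0387742
14.2500 * 0.0387742 = 0.552532
1 + 0.552532 = 1.55253
N = 3782 / 1.55253 = 2436.02 ≈ 2436

2436


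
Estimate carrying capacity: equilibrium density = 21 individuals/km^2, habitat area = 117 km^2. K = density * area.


K = 21 * 117 = 2457 individuals

2457 individuals


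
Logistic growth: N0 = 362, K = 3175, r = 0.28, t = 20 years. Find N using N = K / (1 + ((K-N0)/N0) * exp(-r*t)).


(K - N0)/N0 = (3175 - 362)/362 = 2813/362 = 7.77072
r*t = 0.28 * 20 = 5.6; exp(-5.6) = 0.00369786
7.77072 * 0.00369786 = 0.0287350
1 + 0.0287350 = 1.02874
N = 3175 / 1.02874 = 3086.30 ≈ 3086

3086


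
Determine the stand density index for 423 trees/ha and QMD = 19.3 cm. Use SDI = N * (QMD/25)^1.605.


QMD/25 = 19.3/25 = 0.772
(0.772)^1.605 = exp(1.605 * ln(0.772)) = exp(1.605 * (-0.258771)) = exp(-0.415327) = 0.660124
SDI = 423 * 0.660124 = 279.232 ≈ 279

279


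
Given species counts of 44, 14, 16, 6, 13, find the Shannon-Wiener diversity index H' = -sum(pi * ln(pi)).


Total N = 44 + 14 + 16 + 6 + 13 = 93
Per-species terms:
  p = 44/93 = 0.473118; ln(p) = -0.748410; p*ln(p) = 0.473118 * (-0.748410) = -0.354086
  p = 14/93 = 0.150538; ln(p) = -1.893540; p*ln(p) = 0.150538 * (-1.893540) = -0.285050
  p = 16/93 = 0.172043; ln(p) = -1.760011; p*ln(p) = 0.172043 * (-1.760011) = -0.302798
  p = 6/93 = 0.064516; ln(p) = -2.740842; p*ln(p) = 0.064516 * (-2.740842) = -0.176828
  p = 13/93 = 0.139785; ln(p) = -1.967650; p*ln(p) = 0.139785 * (-1.967650) = -0.275048
sum(p*ln(p)) = (-0.354086) + (-0.285050) + (-0.302798) + (-0.176828) + (-0.275048) = -1.393810
H' = -(-1.393810) = 1.393810 ≈ 1.3938

1.3938


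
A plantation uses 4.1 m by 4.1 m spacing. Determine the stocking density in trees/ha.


N = 10000 / 4.1^2 = 10000 / 16.81 = 594.884 ≈ 595 trees/ha

595 trees/ha


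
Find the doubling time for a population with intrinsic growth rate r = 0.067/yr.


td = ln(2) / 0.067 = 0.693147 / 0.067 = 10.3455 ≈ 10.3 years

10.3 years


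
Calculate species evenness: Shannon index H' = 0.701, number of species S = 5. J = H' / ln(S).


ln(5) = 1.60944
J = H' / ln(S) = 0.701 / 1.60944 = 0.435555 ≈ 0.4356

0.4356


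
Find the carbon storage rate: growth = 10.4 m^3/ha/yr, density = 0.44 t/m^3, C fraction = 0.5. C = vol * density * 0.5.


C = 10.4 * 0.44 * 0.5 = 2.288 ≈ 2.29 t C/ha/yr

2.29 t C/ha/yr


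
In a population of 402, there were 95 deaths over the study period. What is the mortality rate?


Mortality rate = 95 / 402 = 0.236318 ≈ 0.2363

0.2363


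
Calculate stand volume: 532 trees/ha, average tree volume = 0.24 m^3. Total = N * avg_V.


V_stand = 532 * 0.24 = 127.68 ≈ 127.7 m^3/ha

127.7 m^3/ha


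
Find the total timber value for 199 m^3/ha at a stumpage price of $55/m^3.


Value = 199 * 55 = $10945/ha

$10945/ha


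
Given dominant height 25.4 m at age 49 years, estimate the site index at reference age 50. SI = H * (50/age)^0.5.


50/49 = 1.02041
(1.02041)^0.5 = 1.01015
SI = 25.4 * 1.01015 = 25.6578 ≈ 25.7 m

25.7 m


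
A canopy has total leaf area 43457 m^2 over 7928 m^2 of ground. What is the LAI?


LAI = 43457 / 7928 = 5.4815 ≈ 5.48

5.48


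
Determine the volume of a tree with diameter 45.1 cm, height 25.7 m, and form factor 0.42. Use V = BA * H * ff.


(D/200)^2 = (45.1/200)^2 = 0.2255^2 = 0.05085025
BA = 3.141593 * 0.05085025 = 0.159751 m^2
V = 0.159751 * 25.7 * 0.42 = 1.72435 ≈ 1.724 m^3

1.724 m^3


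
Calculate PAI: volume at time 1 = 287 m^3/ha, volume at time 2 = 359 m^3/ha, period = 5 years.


PAI = (V2 - V1) / period = (359 - 287) / 5 = 72 / 5 = 14.40 m^3/ha/yr

14.40 m^3/ha/yr


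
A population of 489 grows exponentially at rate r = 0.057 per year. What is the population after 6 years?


r*t = 0.057 * 6 = 0.342
exp(0.342) = 1.40776
N = 489 * 1.40776 = 688.395 ≈ 688

688


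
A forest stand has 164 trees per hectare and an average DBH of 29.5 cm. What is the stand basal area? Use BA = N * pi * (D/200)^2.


(D/200)^2 = (29.5/200)^2 = 0.1475^2 = 0.02175625
Individual BA = 3.141593 * 0.02175625 = 0.0683493 m^2
Stand BA = 164 * 0.0683493 = 11.2093 ≈ 11.21 m^2/ha

11.21 m^2/ha


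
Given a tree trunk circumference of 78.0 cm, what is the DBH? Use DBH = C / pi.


DBH = C / pi = 78.0 / 3.141593 = 24.8282 ≈ 24.83 cm

24.83 cm


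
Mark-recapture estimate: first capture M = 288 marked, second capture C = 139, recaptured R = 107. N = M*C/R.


N = M * C / R = 288 * 139 / 107 = 40032 / 107 = 374.13 ≈ 374

374 individuals


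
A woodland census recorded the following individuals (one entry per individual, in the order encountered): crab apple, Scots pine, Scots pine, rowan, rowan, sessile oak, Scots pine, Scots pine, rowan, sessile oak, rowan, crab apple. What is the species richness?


Total individuals logged = 12
Distinct species (count of individuals): crab apple (2), Scots pine (4), rowan (4), sessile oak (2)
Species richness = number of distinct species = 4

4


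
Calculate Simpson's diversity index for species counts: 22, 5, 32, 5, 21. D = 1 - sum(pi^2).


Total N = 22 + 5 + 32 + 5 + 21 = 85
Per-species terms:
  p = 22/85 = 0.258824; p^2 = 0.258824^2 = 0.066990
  p = 5/85 = 0.058824; p^2 = 0.058824^2 = 0.003460
  p = 32/85 = 0.376471; p^2 = 0.376471^2 = 0.141730
  p = 5/85 = 0.058824; p^2 = 0.058824^2 = 0.003460
  p = 21/85 = 0.247059; p^2 = 0.247059^2 = 0.061038
sum(p^2) = 0.066990 + 0.003460 + 0.141730 + 0.003460 + 0.061038 = 0.276678
D = 1 - 0.276678 = 0.723322 ≈ 0.7233

0.7233


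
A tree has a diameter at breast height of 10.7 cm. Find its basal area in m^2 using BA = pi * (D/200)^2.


D/200 = 10.7/200 = 0.0535 m
(D/200)^2 = 0.0535^2 = 0.00286225
BA = 3.141593 * 0.00286225 = 0.00899202 ≈ 0.0090 m^2

0.0090 m^2


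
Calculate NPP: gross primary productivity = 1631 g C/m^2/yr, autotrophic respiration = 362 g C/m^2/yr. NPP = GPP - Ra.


NPP = GPP - Ra = 1631 - 362 = 1269 g C/m^2/yr

1269 g C/m^2/yr


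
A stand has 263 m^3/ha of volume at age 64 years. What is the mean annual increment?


MAI = 263 / 64 = 4.1094 ≈ 4.11 m^3/ha/yr

4.11 m^3/ha/yr


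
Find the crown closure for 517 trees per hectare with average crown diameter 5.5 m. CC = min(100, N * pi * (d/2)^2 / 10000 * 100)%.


(d/2)^2 = (5.5/2)^2 = 2.75^2 = 7.5625
Crown area = 3.141593 * 7.5625 = 23.7583 m^2
N * area / 10000 * 100 = 517 * 23.7583 / 10000 * 100 = 122.830
CC = min(100, 122.830) = 100%

100%


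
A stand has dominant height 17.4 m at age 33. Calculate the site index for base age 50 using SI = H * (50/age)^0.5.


50/33 = 1.51515
(1.51515)^0.5 = 1.23091
SI = 17.4 * 1.23091 = 21.4178 ≈ 21.4 m

21.4 m


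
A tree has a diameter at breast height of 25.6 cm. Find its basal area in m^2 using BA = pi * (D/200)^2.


D/200 = 25.6/200 = 0.128 m
(D/200)^2 = 0.128^2 = 0.016384
BA = 3.141593 * 0.016384 = 0.0514719 ≈ 0.0515 m^2

0.0515 m^2


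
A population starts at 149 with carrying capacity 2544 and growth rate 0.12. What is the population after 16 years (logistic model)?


(K - N0)/N0 = (2544 - 149)/149 = 2395/149 = 16.0738
r*t = 0.12 * 16 = 1.92; exp(-1.92) = 0.146607
16.0738 * 0.146607 = 2.35653
1 + 2.35653 = 3.35653
N = 2544 / 3.35653 = 757.926 ≈ 758

758


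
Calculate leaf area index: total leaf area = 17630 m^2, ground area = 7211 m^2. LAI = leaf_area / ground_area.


LAI = 17630 / 7211 = 2.4449 ≈ 2.44

2.44


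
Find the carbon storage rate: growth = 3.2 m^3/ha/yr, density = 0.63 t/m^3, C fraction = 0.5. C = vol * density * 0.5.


C = 3.2 * 0.63 * 0.5 = 1.008 ≈ 1.01 t C/ha/yr

1.01 t C/ha/yr


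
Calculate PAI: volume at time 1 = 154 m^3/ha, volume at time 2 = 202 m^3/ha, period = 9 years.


PAI = (V2 - V1) / period = (202 - 154) / 9 = 48 / 9 = 5.3333 ≈ 5.33 m^3/ha/yr

5.33 m^3/ha/yr


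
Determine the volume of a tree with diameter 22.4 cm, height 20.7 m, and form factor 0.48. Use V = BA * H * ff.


(D/200)^2 = (22.4/200)^2 = 0.112^2 = 0.012544
BA = 3.141593 * 0.012544 = 0.0394081 m^2
V = 0.0394081 * 20.7 * 0.48 = 0.391559 ≈ 0.392 m^3

0.392 m^3


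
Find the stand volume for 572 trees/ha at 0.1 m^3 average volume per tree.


V_stand = 572 * 0.1 = 57.2 m^3/ha

57.2 m^3/ha


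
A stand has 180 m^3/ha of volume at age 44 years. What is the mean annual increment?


MAI = 180 / 44 = 4.0909 ≈ 4.09 m^3/ha/yr

4.09 m^3/ha/yr


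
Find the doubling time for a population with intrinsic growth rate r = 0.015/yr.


td = ln(2) / 0.015 = 0.693147 / 0.015 = 46.2098 ≈ 46.2 years

46.2 years


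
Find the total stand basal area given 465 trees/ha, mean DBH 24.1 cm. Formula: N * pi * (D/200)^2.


(D/200)^2 = (24.1/200)^2 = 0.1205^2 = 0.01452025
Individual BA = 3.141593 * 0.01452025 = 0.0456167 m^2
Stand BA = 465 * 0.0456167 = 21.2118 ≈ 21.21 m^2/ha

21.21 m^2/ha
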